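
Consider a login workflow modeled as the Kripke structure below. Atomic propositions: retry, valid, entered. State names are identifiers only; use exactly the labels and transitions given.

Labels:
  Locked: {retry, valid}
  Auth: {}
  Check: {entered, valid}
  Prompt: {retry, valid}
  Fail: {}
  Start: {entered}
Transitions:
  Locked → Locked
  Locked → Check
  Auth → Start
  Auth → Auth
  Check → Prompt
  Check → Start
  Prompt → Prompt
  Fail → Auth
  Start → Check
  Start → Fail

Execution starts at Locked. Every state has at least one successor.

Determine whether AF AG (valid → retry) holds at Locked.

Does not hold

States satisfying AG (valid → retry): {Prompt}.
States satisfying AF AG (valid → retry): {Prompt}.
There is a path from Locked along which AG (valid → retry) never holds.
Locked ∉ Sat(AF AG (valid → retry)).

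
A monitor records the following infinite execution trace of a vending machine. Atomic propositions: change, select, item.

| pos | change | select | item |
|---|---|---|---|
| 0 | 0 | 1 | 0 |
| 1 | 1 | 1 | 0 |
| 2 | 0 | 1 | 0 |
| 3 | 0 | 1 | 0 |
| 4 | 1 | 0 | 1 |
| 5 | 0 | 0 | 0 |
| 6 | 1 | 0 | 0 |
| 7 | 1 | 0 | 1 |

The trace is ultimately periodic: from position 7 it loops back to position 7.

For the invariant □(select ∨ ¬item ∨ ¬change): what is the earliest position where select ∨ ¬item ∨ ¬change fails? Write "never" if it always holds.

4

Check select ∨ ¬item ∨ ¬change at each position in order: 0 ✓, 1 ✓, 2 ✓, 3 ✓.
At position 4 the labels are {change, item}, so select ∨ ¬item ∨ ¬change is false there. This is the first violation.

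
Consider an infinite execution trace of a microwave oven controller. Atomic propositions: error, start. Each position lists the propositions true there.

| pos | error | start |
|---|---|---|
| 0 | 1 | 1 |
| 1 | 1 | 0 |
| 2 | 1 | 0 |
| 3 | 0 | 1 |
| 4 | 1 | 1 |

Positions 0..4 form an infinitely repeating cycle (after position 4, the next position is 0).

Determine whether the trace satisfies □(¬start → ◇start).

Holds

¬start → ◇start holds at every position 0..4, and those are all positions ever visited, so □(¬start → ◇start) holds.
Positions where ¬start holds: 1, 2.
Check ◇start at each: 1→ok, 2→ok.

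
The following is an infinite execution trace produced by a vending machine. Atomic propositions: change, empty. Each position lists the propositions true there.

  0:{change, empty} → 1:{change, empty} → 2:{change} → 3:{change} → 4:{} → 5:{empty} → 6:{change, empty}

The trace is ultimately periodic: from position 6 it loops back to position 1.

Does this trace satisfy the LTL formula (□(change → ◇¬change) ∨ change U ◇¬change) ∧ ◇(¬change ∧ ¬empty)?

Yes

¬change ∧ ¬empty holds at position 4, which is reachable from 0, so ◇(¬change ∧ ¬empty) holds.
At position 0: □(change → ◇¬change) ∨ change U ◇¬change is true; ◇(¬change ∧ ¬empty) is true; so (□(change → ◇¬change) ∨ change U ◇¬change) ∧ ◇(¬change ∧ ¬empty) is true.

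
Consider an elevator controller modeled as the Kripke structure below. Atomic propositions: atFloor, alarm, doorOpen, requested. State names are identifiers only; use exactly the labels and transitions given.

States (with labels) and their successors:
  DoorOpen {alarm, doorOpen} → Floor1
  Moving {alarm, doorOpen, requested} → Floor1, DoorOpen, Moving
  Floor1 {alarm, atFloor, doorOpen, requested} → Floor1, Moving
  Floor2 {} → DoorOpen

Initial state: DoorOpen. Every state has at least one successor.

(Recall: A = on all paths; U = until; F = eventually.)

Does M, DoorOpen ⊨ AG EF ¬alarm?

States satisfying EF ¬alarm: {Floor2}.
States satisfying AG EF ¬alarm: ∅.
DoorOpen is reachable from DoorOpen and violates EF ¬alarm, so AG fails at DoorOpen.
DoorOpen ∉ Sat(AG EF ¬alarm).

Violated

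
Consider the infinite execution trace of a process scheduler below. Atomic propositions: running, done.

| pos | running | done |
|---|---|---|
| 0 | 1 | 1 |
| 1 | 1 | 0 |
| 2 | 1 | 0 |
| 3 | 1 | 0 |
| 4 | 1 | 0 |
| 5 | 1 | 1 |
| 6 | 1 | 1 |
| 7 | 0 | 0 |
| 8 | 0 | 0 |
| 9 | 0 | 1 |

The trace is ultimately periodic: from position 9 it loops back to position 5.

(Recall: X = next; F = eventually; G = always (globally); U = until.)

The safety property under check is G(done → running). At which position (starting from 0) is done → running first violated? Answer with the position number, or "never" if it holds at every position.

9

Check done → running at each position in order: 0 ✓, 1 ✓, 2 ✓, 3 ✓, 4 ✓, 5 ✓, 6 ✓, 7 ✓, 8 ✓.
At position 9 the labels are {done}, so done → running is false there. This is the first violation.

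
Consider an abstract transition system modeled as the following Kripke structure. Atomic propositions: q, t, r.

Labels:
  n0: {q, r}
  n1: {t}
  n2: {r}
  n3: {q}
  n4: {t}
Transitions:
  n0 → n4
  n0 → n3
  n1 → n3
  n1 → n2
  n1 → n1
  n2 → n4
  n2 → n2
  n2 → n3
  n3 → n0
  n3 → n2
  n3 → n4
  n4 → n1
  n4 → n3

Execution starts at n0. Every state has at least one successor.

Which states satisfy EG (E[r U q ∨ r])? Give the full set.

States satisfying E[r U q ∨ r]: {n0, n2, n3}.
States satisfying EG (E[r U q ∨ r]): {n0, n2, n3}.

{n0, n2, n3}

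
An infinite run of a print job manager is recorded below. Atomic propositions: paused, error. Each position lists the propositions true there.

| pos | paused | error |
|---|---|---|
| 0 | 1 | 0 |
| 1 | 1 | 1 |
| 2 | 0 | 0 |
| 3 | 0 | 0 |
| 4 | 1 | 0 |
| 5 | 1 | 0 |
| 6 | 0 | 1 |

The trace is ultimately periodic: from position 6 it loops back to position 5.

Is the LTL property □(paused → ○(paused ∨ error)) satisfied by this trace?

paused → ○(paused ∨ error) must hold at every position from 0 onward. It fails at position 1, so □(paused → ○(paused ∨ error)) is false.
Positions where paused holds: 0, 1, 4, 5.
Check ○(paused ∨ error) at each: 0→ok, 1→fails, 4→ok, 5→ok.

Does not hold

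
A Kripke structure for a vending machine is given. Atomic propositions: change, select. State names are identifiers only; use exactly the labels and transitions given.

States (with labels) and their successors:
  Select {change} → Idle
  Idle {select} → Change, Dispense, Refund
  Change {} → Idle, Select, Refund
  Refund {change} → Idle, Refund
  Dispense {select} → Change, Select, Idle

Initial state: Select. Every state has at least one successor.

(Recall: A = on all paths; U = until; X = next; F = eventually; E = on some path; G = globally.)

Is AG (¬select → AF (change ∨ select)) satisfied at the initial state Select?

States satisfying ¬select → AF (change ∨ select): {Select, Idle, Change, Refund, Dispense}.
States satisfying AG (¬select → AF (change ∨ select)): {Select, Idle, Change, Refund, Dispense}.
Every state reachable from Select satisfies ¬select → AF (change ∨ select).
Select ∈ Sat(AG (¬select → AF (change ∨ select))).

Yes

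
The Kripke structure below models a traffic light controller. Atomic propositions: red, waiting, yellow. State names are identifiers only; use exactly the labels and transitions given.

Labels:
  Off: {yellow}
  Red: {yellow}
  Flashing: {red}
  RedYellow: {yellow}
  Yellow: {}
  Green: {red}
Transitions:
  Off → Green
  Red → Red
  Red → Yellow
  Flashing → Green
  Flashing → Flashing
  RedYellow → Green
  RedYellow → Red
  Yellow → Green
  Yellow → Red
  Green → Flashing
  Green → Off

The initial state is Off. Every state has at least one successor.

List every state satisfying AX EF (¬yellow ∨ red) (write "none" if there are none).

{Off, Red, Flashing, RedYellow, Yellow, Green}

States satisfying EF (¬yellow ∨ red): {Off, Red, Flashing, RedYellow, Yellow, Green}.
States satisfying AX EF (¬yellow ∨ red): {Off, Red, Flashing, RedYellow, Yellow, Green}.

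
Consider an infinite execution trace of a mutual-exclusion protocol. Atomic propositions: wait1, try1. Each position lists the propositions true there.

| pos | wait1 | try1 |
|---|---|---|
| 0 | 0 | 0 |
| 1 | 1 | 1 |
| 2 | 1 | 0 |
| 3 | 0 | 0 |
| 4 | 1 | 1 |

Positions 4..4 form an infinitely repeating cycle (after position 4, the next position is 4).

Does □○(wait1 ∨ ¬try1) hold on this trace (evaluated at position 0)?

○(wait1 ∨ ¬try1) holds at every position 0..4, and those are all positions ever visited, so □○(wait1 ∨ ¬try1) holds.

Satisfied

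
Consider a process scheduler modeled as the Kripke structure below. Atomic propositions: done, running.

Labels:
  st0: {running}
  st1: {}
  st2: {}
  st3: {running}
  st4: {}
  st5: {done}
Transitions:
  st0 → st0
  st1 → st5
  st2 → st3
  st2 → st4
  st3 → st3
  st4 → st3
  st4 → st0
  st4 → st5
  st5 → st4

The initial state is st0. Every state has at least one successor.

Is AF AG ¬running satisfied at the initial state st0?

Violated

States satisfying AG ¬running: ∅.
States satisfying AF AG ¬running: ∅.
There is a path from st0 along which AG ¬running never holds.
st0 ∉ Sat(AF AG ¬running).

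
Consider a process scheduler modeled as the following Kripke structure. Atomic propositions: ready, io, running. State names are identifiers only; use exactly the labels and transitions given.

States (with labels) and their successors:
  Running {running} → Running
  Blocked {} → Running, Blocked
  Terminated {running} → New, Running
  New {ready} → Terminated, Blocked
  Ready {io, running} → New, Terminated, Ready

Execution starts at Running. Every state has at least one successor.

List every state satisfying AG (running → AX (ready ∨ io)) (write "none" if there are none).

none

States satisfying running → AX (ready ∨ io): {Blocked, New}.
States satisfying AG (running → AX (ready ∨ io)): ∅.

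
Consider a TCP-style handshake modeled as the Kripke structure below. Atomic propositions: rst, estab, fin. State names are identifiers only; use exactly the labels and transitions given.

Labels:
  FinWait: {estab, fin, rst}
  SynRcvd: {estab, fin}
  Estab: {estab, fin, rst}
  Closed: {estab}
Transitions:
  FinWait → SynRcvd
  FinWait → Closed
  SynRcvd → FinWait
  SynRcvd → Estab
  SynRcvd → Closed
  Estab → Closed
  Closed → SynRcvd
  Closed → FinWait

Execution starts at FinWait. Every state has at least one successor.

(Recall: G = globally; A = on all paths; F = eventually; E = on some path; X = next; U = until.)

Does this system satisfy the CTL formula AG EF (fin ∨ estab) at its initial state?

Satisfied

States satisfying EF (fin ∨ estab): {FinWait, SynRcvd, Estab, Closed}.
States satisfying AG EF (fin ∨ estab): {FinWait, SynRcvd, Estab, Closed}.
Every state reachable from FinWait satisfies EF (fin ∨ estab).
FinWait ∈ Sat(AG EF (fin ∨ estab)).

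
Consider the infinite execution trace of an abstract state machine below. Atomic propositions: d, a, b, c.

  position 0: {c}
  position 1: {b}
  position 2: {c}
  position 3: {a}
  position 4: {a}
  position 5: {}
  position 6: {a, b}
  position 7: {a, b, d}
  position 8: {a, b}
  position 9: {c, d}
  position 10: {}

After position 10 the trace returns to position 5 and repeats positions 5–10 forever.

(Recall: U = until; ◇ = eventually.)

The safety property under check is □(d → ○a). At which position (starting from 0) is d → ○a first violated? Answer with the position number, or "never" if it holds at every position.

9

Check d → ○a at each position in order: 0 ✓, 1 ✓, 2 ✓, 3 ✓, 4 ✓, 5 ✓, 6 ✓, 7 ✓, 8 ✓.
At position 9 the labels are {c, d} and the next position 10 has {}, so d → ○a is false there. This is the first violation.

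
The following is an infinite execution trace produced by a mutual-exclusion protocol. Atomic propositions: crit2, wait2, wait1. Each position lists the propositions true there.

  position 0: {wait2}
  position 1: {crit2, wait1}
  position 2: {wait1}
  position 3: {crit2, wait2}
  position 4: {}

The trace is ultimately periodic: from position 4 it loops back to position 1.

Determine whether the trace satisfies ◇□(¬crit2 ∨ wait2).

□(¬crit2 ∨ wait2) is false at every position 0..4, so it never becomes true and ◇□(¬crit2 ∨ wait2) fails.

Does not hold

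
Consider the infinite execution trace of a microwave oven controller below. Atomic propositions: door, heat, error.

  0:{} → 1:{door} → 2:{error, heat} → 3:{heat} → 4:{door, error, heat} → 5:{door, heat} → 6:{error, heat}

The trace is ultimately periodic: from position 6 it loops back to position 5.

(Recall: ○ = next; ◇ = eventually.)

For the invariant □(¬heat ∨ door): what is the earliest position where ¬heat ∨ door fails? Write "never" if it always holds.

Check ¬heat ∨ door at each position in order: 0 ✓, 1 ✓.
At position 2 the labels are {error, heat}, so ¬heat ∨ door is false there. This is the first violation.

2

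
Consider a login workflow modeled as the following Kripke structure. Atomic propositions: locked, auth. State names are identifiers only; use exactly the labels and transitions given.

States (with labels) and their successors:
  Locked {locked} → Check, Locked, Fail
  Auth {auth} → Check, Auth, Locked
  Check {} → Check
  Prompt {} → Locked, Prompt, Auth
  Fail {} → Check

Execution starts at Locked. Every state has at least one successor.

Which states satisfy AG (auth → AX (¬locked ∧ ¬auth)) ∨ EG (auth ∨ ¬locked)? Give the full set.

States satisfying auth → AX (¬locked ∧ ¬auth): {Locked, Check, Prompt, Fail}.
States satisfying AG (auth → AX (¬locked ∧ ¬auth)): {Locked, Check, Fail}.
States satisfying auth ∨ ¬locked: {Auth, Check, Prompt, Fail}.
States satisfying EG (auth ∨ ¬locked): {Auth, Check, Prompt, Fail}.
States satisfying AG (auth → AX (¬locked ∧ ¬auth)) ∨ EG (auth ∨ ¬locked): {Locked, Auth, Check, Prompt, Fail}.

{Locked, Auth, Check, Prompt, Fail}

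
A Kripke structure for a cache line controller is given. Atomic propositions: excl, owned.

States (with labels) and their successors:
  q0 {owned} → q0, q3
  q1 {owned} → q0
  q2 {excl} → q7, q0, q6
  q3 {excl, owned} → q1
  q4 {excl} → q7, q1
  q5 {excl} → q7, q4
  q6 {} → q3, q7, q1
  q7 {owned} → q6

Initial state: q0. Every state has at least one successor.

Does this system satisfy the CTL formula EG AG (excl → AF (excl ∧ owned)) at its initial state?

States satisfying AG (excl → AF (excl ∧ owned)): {q0, q1, q3, q6, q7}.
States satisfying EG AG (excl → AF (excl ∧ owned)): {q0, q1, q3, q6, q7}.
q0 ∈ Sat(EG AG (excl → AF (excl ∧ owned))).

Yes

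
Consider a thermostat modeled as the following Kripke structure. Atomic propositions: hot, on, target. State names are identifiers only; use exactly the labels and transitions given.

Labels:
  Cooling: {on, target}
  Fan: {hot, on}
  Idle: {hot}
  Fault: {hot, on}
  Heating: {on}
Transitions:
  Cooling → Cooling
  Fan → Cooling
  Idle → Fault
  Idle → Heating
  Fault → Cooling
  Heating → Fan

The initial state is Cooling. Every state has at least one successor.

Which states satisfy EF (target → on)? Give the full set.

{Cooling, Fan, Idle, Fault, Heating}

States satisfying target → on: {Cooling, Fan, Idle, Fault, Heating}.
States satisfying EF (target → on): {Cooling, Fan, Idle, Fault, Heating}.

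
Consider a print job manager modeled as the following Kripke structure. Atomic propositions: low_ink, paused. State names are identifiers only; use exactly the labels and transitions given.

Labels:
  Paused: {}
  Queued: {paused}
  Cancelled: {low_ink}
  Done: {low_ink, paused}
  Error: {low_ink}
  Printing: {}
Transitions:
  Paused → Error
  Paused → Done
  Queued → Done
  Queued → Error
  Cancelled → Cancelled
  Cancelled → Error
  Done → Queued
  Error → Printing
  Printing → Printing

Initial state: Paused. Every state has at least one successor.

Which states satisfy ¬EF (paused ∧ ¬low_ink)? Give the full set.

{Cancelled, Error, Printing}

States satisfying paused ∧ ¬low_ink: {Queued}.
States satisfying EF (paused ∧ ¬low_ink): {Paused, Queued, Done}.
States satisfying ¬EF (paused ∧ ¬low_ink): {Cancelled, Error, Printing}.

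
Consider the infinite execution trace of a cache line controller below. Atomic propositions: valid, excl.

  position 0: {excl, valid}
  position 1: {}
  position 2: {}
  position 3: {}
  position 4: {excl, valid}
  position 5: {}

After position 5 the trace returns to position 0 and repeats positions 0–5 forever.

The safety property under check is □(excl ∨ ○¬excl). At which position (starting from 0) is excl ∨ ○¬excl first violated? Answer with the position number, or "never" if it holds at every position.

3

Check excl ∨ ○¬excl at each position in order: 0 ✓, 1 ✓, 2 ✓.
At position 3 the labels are {} and the next position 4 has {excl, valid}, so excl ∨ ○¬excl is false there. This is the first violation.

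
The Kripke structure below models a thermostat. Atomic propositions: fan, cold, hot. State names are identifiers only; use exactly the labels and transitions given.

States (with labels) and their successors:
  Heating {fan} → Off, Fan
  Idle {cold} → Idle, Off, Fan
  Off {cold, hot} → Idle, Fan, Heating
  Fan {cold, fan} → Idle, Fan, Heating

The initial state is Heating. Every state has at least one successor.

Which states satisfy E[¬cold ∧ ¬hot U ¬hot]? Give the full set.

{Heating, Idle, Fan}

States satisfying ¬cold ∧ ¬hot: {Heating}.
States satisfying ¬hot: {Heating, Idle, Fan}.
States satisfying E[¬cold ∧ ¬hot U ¬hot]: {Heating, Idle, Fan}.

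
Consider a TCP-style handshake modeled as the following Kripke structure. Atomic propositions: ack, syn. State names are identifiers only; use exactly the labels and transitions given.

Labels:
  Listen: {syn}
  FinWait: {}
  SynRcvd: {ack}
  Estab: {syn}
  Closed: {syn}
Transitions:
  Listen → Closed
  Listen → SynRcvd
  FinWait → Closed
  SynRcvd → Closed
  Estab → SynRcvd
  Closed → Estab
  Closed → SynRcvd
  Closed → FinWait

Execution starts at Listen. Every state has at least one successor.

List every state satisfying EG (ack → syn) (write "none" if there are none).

{Listen, FinWait, Closed}

States satisfying ack → syn: {Listen, FinWait, Estab, Closed}.
States satisfying EG (ack → syn): {Listen, FinWait, Closed}.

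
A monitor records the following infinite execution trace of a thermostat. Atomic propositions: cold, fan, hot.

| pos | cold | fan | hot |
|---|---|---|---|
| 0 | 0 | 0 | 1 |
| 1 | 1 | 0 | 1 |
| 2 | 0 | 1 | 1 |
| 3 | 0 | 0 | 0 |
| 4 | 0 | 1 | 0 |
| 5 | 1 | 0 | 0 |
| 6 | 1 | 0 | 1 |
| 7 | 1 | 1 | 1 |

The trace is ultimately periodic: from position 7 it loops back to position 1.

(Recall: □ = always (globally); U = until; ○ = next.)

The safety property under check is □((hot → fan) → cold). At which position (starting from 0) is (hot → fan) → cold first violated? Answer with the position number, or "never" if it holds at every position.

Check (hot → fan) → cold at each position in order: 0 ✓, 1 ✓.
At position 2 the labels are {fan, hot}, so (hot → fan) → cold is false there. This is the first violation.

2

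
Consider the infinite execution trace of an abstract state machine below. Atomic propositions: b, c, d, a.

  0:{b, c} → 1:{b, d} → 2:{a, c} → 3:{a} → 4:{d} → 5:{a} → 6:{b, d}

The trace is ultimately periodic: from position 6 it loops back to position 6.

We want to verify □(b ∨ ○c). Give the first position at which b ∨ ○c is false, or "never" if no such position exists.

2

Check b ∨ ○c at each position in order: 0 ✓, 1 ✓.
At position 2 the labels are {a, c} and the next position 3 has {a}, so b ∨ ○c is false there. This is the first violation.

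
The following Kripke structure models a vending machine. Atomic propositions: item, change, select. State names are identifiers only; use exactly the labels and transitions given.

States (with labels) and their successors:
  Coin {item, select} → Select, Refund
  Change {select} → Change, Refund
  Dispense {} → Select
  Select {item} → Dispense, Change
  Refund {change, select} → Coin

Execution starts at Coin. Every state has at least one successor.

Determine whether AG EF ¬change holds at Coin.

Yes

States satisfying EF ¬change: {Coin, Change, Dispense, Select, Refund}.
States satisfying AG EF ¬change: {Coin, Change, Dispense, Select, Refund}.
Every state reachable from Coin satisfies EF ¬change.
Coin ∈ Sat(AG EF ¬change).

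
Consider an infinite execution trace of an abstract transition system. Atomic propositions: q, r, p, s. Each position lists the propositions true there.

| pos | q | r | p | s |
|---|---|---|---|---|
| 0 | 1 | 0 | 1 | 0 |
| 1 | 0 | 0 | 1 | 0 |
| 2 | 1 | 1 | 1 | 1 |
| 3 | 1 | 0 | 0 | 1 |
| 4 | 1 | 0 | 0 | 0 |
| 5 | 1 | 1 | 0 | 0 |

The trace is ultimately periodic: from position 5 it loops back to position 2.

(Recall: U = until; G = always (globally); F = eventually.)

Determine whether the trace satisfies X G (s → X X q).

Holds

The position after 0 is 1; G (s → X X q) is true there.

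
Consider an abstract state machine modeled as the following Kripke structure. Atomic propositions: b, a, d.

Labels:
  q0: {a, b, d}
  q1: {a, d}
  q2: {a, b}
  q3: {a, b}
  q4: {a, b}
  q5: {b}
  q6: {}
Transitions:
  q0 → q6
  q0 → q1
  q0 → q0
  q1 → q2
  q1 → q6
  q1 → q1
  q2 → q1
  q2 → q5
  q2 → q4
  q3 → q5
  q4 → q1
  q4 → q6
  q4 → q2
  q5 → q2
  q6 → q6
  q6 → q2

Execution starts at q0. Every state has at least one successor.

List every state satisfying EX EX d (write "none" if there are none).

States satisfying EX d: {q0, q1, q2, q4}.
States satisfying EX EX d: {q0, q1, q2, q4, q5, q6}.

{q0, q1, q2, q4, q5, q6}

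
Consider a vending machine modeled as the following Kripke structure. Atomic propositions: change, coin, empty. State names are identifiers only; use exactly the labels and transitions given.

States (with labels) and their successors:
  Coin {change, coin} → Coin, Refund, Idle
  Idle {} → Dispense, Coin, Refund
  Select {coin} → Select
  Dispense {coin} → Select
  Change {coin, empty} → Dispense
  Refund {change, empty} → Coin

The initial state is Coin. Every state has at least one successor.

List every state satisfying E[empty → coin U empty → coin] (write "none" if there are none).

{Coin, Idle, Select, Dispense, Change}

States satisfying empty → coin: {Coin, Idle, Select, Dispense, Change}.
States satisfying E[empty → coin U empty → coin]: {Coin, Idle, Select, Dispense, Change}.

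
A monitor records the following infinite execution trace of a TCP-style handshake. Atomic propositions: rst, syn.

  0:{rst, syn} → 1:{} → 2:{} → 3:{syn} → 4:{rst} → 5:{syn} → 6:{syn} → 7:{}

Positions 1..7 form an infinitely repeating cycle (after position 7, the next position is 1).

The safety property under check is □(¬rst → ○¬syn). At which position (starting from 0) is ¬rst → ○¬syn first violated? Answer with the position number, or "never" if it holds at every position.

2

Check ¬rst → ○¬syn at each position in order: 0 ✓, 1 ✓.
At position 2 the labels are {} and the next position 3 has {syn}, so ¬rst → ○¬syn is false there. This is the first violation.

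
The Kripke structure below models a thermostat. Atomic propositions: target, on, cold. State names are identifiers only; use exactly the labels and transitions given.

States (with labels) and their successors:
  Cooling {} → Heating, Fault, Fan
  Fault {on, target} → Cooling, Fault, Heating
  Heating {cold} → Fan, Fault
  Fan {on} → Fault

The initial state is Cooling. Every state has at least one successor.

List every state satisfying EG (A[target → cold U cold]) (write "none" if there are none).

none

States satisfying A[target → cold U cold]: {Heating}.
States satisfying EG (A[target → cold U cold]): ∅.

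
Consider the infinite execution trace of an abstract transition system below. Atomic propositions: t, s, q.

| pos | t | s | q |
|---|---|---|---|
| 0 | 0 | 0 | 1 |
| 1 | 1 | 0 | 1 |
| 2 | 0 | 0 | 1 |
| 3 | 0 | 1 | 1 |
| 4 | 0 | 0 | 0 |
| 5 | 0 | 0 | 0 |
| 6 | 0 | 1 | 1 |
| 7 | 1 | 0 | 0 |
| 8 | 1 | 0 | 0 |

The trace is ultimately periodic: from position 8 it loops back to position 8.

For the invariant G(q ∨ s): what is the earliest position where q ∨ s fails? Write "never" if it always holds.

Check q ∨ s at each position in order: 0 ✓, 1 ✓, 2 ✓, 3 ✓.
At position 4 the labels are {}, so q ∨ s is false there. This is the first violation.

4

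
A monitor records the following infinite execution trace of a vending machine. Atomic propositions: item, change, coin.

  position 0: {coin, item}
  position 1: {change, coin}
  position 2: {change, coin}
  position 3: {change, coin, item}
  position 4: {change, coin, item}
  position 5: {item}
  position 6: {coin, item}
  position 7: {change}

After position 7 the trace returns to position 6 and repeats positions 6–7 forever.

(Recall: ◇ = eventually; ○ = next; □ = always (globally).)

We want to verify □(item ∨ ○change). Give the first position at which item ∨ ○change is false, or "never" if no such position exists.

Check item ∨ ○change at each position in order: 0 ✓, 1 ✓, 2 ✓, 3 ✓, 4 ✓, 5 ✓, 6 ✓.
At position 7 the labels are {change} and the next position 6 has {coin, item}, so item ∨ ○change is false there. This is the first violation.

7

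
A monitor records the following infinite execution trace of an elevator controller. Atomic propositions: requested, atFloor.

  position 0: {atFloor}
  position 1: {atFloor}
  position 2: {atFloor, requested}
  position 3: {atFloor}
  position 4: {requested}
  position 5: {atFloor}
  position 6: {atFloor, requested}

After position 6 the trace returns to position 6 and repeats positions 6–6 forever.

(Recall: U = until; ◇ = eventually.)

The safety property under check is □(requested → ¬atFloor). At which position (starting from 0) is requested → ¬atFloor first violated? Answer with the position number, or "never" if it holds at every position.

Check requested → ¬atFloor at each position in order: 0 ✓, 1 ✓.
At position 2 the labels are {atFloor, requested}, so requested → ¬atFloor is false there. This is the first violation.

2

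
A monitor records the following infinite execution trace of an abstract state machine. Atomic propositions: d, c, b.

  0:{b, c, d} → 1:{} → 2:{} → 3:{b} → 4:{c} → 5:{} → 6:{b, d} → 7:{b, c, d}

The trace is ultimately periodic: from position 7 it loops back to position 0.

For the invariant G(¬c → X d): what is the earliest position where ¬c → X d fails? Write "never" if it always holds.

Check ¬c → X d at each position in order: 0 ✓.
At position 1 the labels are {} and the next position 2 has {}, so ¬c → X d is false there. This is the first violation.

1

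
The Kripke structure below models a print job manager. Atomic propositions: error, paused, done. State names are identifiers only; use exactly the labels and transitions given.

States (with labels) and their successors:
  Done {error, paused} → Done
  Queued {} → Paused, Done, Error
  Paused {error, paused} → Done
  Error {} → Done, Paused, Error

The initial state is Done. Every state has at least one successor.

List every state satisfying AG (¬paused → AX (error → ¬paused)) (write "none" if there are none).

{Done, Paused}

States satisfying ¬paused → AX (error → ¬paused): {Done, Paused}.
States satisfying AG (¬paused → AX (error → ¬paused)): {Done, Paused}.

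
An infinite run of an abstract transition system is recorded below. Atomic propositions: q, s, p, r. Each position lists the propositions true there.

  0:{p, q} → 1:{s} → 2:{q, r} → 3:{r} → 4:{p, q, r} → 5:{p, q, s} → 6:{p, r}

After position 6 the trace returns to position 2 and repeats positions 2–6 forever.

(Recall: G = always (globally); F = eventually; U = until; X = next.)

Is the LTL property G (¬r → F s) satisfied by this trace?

¬r → F s holds at every position 0..6, and those are all positions ever visited, so G (¬r → F s) holds.
Positions where ¬r holds: 0, 1, 5.
Check F s at each: 0→ok, 1→ok, 5→ok.

Holds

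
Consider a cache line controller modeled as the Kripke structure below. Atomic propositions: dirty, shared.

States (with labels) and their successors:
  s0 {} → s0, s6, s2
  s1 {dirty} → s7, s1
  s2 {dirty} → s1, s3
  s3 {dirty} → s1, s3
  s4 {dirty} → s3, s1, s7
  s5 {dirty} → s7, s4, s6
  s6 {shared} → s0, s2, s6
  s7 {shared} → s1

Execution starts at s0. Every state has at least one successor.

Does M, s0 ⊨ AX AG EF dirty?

Holds

States satisfying AG EF dirty: {s0, s1, s2, s3, s4, s5, s6, s7}.
States satisfying AX AG EF dirty: {s0, s1, s2, s3, s4, s5, s6, s7}.
s0 ∈ Sat(AX AG EF dirty).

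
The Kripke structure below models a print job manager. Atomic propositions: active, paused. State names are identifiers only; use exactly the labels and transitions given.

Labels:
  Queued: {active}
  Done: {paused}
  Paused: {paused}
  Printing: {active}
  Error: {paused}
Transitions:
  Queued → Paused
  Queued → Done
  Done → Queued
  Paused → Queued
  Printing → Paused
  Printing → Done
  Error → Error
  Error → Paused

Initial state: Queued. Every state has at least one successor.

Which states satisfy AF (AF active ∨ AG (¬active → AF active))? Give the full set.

States satisfying AF active ∨ AG (¬active → AF active): {Queued, Done, Paused, Printing}.
States satisfying AF (AF active ∨ AG (¬active → AF active)): {Queued, Done, Paused, Printing}.

{Queued, Done, Paused, Printing}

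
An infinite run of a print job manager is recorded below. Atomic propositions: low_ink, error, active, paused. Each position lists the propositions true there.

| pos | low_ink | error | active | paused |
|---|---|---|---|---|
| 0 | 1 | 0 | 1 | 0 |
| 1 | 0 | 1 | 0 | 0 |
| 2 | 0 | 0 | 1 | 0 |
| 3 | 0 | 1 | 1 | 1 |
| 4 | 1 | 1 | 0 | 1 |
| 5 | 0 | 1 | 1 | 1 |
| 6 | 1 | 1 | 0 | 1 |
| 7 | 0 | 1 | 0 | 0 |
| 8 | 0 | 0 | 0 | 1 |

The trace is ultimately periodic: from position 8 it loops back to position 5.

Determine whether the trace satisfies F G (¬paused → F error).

G (¬paused → F error) holds at position 0, which is reachable from 0, so F G (¬paused → F error) holds.

Holds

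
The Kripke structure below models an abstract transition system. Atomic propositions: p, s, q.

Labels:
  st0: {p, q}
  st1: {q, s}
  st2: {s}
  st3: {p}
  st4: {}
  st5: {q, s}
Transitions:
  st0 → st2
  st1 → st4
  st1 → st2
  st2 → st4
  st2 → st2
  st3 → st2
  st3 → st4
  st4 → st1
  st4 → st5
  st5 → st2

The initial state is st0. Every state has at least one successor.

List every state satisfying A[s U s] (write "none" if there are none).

{st1, st2, st5}

States satisfying s: {st1, st2, st5}.
States satisfying A[s U s]: {st1, st2, st5}.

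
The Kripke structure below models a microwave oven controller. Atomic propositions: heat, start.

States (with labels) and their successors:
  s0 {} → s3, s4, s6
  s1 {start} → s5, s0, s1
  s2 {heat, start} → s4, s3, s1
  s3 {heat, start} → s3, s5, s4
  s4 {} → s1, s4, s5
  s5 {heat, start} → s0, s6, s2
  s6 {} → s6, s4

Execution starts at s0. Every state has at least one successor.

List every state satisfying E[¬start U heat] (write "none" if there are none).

States satisfying ¬start: {s0, s4, s6}.
States satisfying heat: {s2, s3, s5}.
States satisfying E[¬start U heat]: {s0, s2, s3, s4, s5, s6}.

{s0, s2, s3, s4, s5, s6}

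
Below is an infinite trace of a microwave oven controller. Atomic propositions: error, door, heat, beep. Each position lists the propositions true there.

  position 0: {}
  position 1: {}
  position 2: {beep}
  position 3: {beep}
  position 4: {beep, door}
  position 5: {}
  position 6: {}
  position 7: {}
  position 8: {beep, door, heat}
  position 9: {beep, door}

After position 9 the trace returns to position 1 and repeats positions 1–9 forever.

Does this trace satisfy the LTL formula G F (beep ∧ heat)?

Yes

F (beep ∧ heat) holds at every position 0..9, and those are all positions ever visited, so G F (beep ∧ heat) holds.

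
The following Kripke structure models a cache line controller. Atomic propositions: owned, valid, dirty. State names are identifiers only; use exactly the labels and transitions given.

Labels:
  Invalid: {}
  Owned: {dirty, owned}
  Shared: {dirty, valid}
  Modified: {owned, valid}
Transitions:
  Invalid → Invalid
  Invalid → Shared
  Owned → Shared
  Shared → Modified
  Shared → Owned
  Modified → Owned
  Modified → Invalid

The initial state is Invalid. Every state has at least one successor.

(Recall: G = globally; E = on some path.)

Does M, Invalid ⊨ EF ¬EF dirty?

Violated

States satisfying ¬EF dirty: ∅.
States satisfying EF ¬EF dirty: ∅.
No suitable path/successor from Invalid witnesses the formula.
Invalid ∉ Sat(EF ¬EF dirty).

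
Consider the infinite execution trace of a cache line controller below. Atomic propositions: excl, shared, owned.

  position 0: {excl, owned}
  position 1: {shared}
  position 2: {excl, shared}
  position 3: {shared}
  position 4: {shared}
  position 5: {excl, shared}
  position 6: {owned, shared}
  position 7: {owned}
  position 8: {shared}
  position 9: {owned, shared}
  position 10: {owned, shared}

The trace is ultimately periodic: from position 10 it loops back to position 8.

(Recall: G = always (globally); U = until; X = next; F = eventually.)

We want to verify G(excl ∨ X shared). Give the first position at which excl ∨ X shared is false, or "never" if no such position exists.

Check excl ∨ X shared at each position in order: 0 ✓, 1 ✓, 2 ✓, 3 ✓, 4 ✓, 5 ✓.
At position 6 the labels are {owned, shared} and the next position 7 has {owned}, so excl ∨ X shared is false there. This is the first violation.

6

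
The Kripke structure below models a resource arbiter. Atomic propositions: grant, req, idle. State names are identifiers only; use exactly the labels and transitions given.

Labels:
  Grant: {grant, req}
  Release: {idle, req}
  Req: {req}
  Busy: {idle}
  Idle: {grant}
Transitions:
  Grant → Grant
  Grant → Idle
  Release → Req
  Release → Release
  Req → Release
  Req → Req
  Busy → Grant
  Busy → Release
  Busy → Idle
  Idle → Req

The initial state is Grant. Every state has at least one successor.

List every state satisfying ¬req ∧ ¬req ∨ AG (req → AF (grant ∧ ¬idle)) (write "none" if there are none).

States satisfying ¬req: {Busy, Idle}.
States satisfying ¬req ∧ ¬req: {Busy, Idle}.
States satisfying req → AF (grant ∧ ¬idle): {Grant, Busy, Idle}.
States satisfying AG (req → AF (grant ∧ ¬idle)): ∅.
States satisfying ¬req ∧ ¬req ∨ AG (req → AF (grant ∧ ¬idle)): {Busy, Idle}.

{Busy, Idle}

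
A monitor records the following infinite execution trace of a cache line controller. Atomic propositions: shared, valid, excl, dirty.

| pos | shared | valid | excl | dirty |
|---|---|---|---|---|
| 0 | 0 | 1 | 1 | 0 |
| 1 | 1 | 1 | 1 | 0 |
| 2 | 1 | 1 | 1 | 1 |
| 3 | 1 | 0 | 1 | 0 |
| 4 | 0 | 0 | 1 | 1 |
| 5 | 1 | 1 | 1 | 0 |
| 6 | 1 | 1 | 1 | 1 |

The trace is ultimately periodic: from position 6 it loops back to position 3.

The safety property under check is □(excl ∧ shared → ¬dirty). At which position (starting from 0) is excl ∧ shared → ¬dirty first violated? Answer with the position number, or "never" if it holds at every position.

2

Check excl ∧ shared → ¬dirty at each position in order: 0 ✓, 1 ✓.
At position 2 the labels are {dirty, excl, shared, valid}, so excl ∧ shared → ¬dirty is false there. This is the first violation.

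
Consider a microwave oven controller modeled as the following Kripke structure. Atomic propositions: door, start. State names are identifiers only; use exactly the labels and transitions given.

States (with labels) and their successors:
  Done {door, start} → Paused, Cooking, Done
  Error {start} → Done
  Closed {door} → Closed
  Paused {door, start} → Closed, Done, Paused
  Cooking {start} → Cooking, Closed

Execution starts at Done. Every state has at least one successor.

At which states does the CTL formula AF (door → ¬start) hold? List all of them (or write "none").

{Error, Closed, Cooking}

States satisfying door → ¬start: {Error, Closed, Cooking}.
States satisfying AF (door → ¬start): {Error, Closed, Cooking}.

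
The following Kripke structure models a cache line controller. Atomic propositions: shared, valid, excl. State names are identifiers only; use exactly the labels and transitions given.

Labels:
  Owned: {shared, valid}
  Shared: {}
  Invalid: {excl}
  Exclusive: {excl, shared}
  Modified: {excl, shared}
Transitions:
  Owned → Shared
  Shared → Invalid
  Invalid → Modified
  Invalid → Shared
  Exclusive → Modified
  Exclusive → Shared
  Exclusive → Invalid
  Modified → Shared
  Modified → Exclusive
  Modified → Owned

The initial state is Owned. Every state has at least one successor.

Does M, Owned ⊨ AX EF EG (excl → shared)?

States satisfying EF EG (excl → shared): {Owned, Shared, Invalid, Exclusive, Modified}.
States satisfying AX EF EG (excl → shared): {Owned, Shared, Invalid, Exclusive, Modified}.
Owned ∈ Sat(AX EF EG (excl → shared)).

Satisfied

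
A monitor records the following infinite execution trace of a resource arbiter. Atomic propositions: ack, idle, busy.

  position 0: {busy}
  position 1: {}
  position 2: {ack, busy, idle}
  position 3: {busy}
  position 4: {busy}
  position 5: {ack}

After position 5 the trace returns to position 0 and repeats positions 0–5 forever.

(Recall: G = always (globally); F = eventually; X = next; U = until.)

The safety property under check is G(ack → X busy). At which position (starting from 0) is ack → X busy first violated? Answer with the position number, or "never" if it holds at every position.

ack → X busy holds at every position 0..5, and those are all the positions the trace ever visits, so the invariant G(ack → X busy) is never violated.

never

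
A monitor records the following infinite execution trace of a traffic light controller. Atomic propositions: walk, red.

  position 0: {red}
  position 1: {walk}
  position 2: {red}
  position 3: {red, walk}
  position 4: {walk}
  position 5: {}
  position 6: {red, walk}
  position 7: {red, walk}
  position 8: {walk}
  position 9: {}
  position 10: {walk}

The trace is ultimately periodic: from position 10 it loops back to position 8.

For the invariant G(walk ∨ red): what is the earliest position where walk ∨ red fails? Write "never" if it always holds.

Check walk ∨ red at each position in order: 0 ✓, 1 ✓, 2 ✓, 3 ✓, 4 ✓.
At position 5 the labels are {}, so walk ∨ red is false there. This is the first violation.

5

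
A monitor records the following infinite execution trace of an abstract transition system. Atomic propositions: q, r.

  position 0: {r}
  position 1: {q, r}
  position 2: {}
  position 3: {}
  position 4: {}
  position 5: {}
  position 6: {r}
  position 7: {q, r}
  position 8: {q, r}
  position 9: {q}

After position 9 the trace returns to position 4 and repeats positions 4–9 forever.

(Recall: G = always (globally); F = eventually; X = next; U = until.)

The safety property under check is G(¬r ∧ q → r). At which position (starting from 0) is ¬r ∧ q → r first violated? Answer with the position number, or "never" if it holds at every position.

Check ¬r ∧ q → r at each position in order: 0 ✓, 1 ✓, 2 ✓, 3 ✓, 4 ✓, 5 ✓, 6 ✓, 7 ✓, 8 ✓.
At position 9 the labels are {q}, so ¬r ∧ q → r is false there. This is the first violation.

9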